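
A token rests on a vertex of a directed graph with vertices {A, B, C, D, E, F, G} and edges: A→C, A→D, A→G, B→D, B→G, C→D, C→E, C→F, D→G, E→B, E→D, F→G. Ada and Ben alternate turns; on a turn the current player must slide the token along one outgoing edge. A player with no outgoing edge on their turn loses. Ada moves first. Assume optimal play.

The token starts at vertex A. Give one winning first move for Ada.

Label each position W (a win for the player to move) or L (a loss). A position with no legal move is L; any other position is W exactly when some move reaches an L, and L when every move reaches a W.
Every edge goes from a vertex to one that appears earlier in the order G, D, B, F, E, C, A, so processing vertices in that order labels each vertex after all of its successors.
G: no outgoing edge → L
D: can move to G, which is L ⇒ W
B: can move to G, which is L ⇒ W
F: can move to G, which is L ⇒ W
E: moves to B(W), D(W); every one is W ⇒ L
C: can move to E, which is L ⇒ W
A: can move to G, which is L ⇒ W
From A, the L positions reachable in one move are: G.

Move to G.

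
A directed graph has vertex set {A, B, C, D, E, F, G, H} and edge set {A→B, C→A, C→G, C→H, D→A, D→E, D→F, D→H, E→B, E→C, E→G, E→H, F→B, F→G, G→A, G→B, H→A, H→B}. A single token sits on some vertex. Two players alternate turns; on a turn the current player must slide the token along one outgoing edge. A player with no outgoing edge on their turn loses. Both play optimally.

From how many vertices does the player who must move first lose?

Use the standard recursion: the mover loses at a terminal position; elsewhere, the mover wins exactly when some move hands the opponent an L position.
Every edge goes from a vertex to one that appears earlier in the order B, A, G, H, F, C, E, D, so processing vertices in that order labels each vertex after all of its successors.
B: no outgoing edge → L
A: can move to B, which is L ⇒ W
G: can move to B, which is L ⇒ W
H: can move to B, which is L ⇒ W
F: can move to B, which is L ⇒ W
C: moves to H(W), G(W), A(W); every one is W ⇒ L
E: can move to C, which is L ⇒ W
D: moves to E(W), F(W), H(W), A(W); every one is W ⇒ L
The L vertices are B, C, D; that is 3 in all.

3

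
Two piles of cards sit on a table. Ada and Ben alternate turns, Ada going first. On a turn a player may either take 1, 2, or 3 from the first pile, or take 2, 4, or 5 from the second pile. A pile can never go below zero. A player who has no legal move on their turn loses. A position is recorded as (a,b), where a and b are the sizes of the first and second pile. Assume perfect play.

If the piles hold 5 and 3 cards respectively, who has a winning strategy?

Work bottom-up. With no move the player to move loses. Otherwise the position is W if at least one move leads to an L position for the opponent, and L if every move leads to a W.
No move ever increases a pile, so every position that can arise here has a ≤ 5 and b ≤ 3; it is enough to label the cells with 0 ≤ a ≤ 5 and 0 ≤ b ≤ 3.
Every move lowers a or b (never raises either), so fill the grid row by row in increasing a, and left to right within a row: each cell's successors are then already labelled.
      b=0  b=1  b=2  b=3
a=0:    L    L    W    W
a=1:    W    W    L    L
a=2:    W    W    W    W
a=3:    W    W    W    W
a=4:    L    L    W    W
a=5:    W    W    L    L
Cells with no legal move (terminal, hence L): (0,0), (0,1).
The remaining L cells, each justified by listing all of its moves:
(1,2): L (options (0,2)(W), (1,0)(W) are all W)
(1,3): L (options (0,3)(W), (1,1)(W) are all W)
(4,0): L (options (3,0)(W), (2,0)(W), (1,0)(W) are all W)
(4,1): L (options (3,1)(W), (2,1)(W), (1,1)(W) are all W)
(5,2): L (options (4,2)(W), (3,2)(W), (2,2)(W), (5,0)(W) are all W)
(5,3): L (options (4,3)(W), (3,3)(W), (2,3)(W), (5,1)(W) are all W)
Every other cell has at least one move into one of the L cells above, so it is W.
Every move from (5,3) reaches a W position, so the mover loses.

Ben wins.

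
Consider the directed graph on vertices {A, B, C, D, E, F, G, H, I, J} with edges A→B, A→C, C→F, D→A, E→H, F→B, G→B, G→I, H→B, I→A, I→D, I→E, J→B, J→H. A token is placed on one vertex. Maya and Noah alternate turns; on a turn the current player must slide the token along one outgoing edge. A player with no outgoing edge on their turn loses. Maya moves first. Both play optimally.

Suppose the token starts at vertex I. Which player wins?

Use the standard recursion: the mover loses at a terminal position; elsewhere, the mover wins exactly when some move hands the opponent an L position.
Every edge goes from a vertex to one that appears earlier in the order B, H, E, F, C, A, D, I, J, G, so processing vertices in that order labels each vertex after all of its successors.
B: no outgoing edge → L
H: reaches L-position B → W
E: only reaches H(W), which is W → L
F: reaches L-position B → W
C: only reaches F(W), which is W → L
A: reaches L-position C → W
D: only reaches A(W), which is W → L
I: reaches L-position D → W
J: reaches L-position B → W
G: reaches L-position B → W
The starting position I is W: Maya should move to D, handing over an L position.

Maya wins.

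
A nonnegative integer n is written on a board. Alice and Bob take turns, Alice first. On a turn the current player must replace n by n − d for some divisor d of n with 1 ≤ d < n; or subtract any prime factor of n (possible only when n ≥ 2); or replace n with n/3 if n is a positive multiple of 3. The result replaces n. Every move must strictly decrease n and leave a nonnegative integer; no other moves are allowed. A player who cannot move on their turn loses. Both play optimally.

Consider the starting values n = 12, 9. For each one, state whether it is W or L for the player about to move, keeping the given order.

12: W, 9: L

Build the W/L table. Terminal = L. A non-terminal position is W if it has a move to some L; otherwise it is L.
n=0: no move → L
n=1: no move → L
n=2: →0(L), so W
n=3: →0(L), so W
n=4: →2(W), 3(W) — all W, so L
n=5: →0(L), so W
n=6: →4(L), so W
n=7: →0(L), so W
n=8: →4(L), so W
n=9: →3(W), 6(W), 8(W) — all W, so L
n=10: →9(L), so W
n=11: →0(L), so W
n=12: →4(L), so W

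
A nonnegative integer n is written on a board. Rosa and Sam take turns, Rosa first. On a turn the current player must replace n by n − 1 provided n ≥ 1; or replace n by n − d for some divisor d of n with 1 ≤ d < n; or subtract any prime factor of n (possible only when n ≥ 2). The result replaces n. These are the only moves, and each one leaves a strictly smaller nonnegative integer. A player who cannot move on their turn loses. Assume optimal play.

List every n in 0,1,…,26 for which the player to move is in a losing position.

Build the W/L table. Terminal = L. A non-terminal position is W if it has a move to some L; otherwise it is L.
n=0: no move → L
n=1: can move to 0, which is L ⇒ W
n=2: can move to 0, which is L ⇒ W
n=3: can move to 0, which is L ⇒ W
n=4: moves to 2(W), 3(W); every one is W ⇒ L
n=5: can move to 0, which is L ⇒ W
n=6: can move to 4, which is L ⇒ W
n=7: can move to 0, which is L ⇒ W
n=8: can move to 4, which is L ⇒ W
n=9: moves to 6(W), 8(W); every one is W ⇒ L
n=10: can move to 9, which is L ⇒ W
n=11: can move to 0, which is L ⇒ W
n=12: can move to 9, which is L ⇒ W
n=13: can move to 0, which is L ⇒ W
n=14: moves to 7(W), 12(W), 13(W); every one is W ⇒ L
n=15: can move to 14, which is L ⇒ W
n=16: can move to 14, which is L ⇒ W
n=17: can move to 0, which is L ⇒ W
n=18: can move to 9, which is L ⇒ W
n=19: can move to 0, which is L ⇒ W
n=20: moves to 10(W), 15(W), 16(W), 18(W), 19(W); every one is W ⇒ L
n=21: can move to 14, which is L ⇒ W
n=22: can move to 20, which is L ⇒ W
n=23: can move to 0, which is L ⇒ W
n=24: can move to 20, which is L ⇒ W
n=25: can move to 20, which is L ⇒ W
n=26: moves to 13(W), 24(W), 25(W); every one is W ⇒ L
The losing starting values of n are exactly the entries labelled L in this table (6 of them).

0, 4, 9, 14, 20, 26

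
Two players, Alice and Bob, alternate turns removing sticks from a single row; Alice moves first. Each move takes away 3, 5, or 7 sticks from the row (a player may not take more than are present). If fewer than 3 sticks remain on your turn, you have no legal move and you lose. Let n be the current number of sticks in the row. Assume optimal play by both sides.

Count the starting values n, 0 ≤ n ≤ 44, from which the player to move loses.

Build the W/L table. Terminal = L. A non-terminal position is W if it has a move to some L; otherwise it is L.
n=0: no move → L
n=1: no move → L
n=2: no move → L
n=3: W (go to 0, an L position)
n=4: W (go to 1, an L position)
n=5: W (go to 2, an L position)
n=6: W (go to 1, an L position)
n=7: W (go to 2, an L position)
n=8: W (go to 1, an L position)
n=9: W (go to 2, an L position)
n=10: L (options 7(W), 5(W), 3(W) are all W)
n=11: L (options 8(W), 6(W), 4(W) are all W)
n=12: L (options 9(W), 7(W), 5(W) are all W)
n=13: W (go to 10, an L position)
n=14: W (go to 11, an L position)
n=15: W (go to 12, an L position)
n=16: W (go to 11, an L position)
n=17: W (go to 12, an L position)
n=18: W (go to 11, an L position)
n=19: W (go to 12, an L position)
n=20: L (options 17(W), 15(W), 13(W) are all W)
n=21: L (options 18(W), 16(W), 14(W) are all W)
n=22: L (options 19(W), 17(W), 15(W) are all W)
n=23: W (go to 20, an L position)
n=24: W (go to 21, an L position)
n=25: W (go to 22, an L position)
n=26: W (go to 21, an L position)
n=27: W (go to 22, an L position)
n=28: W (go to 21, an L position)
n=29: W (go to 22, an L position)
n=30: L (options 27(W), 25(W), 23(W) are all W)
n=31: L (options 28(W), 26(W), 24(W) are all W)
n=32: L (options 29(W), 27(W), 25(W) are all W)
n=33: W (go to 30, an L position)
n=34: W (go to 31, an L position)
n=35: W (go to 32, an L position)
n=36: W (go to 31, an L position)
n=37: W (go to 32, an L position)
n=38: W (go to 31, an L position)
n=39: W (go to 32, an L position)
n=40: L (options 37(W), 35(W), 33(W) are all W)
n=41: L (options 38(W), 36(W), 34(W) are all W)
n=42: L (options 39(W), 37(W), 35(W) are all W)
n=43: W (go to 40, an L position)
n=44: W (go to 41, an L position)
L entries with 0 ≤ n ≤ 44: n = 0, 1, 2, 10, 11, 12, 20, 21, 22, 30, 31, 32, 40, 41, 42; that makes 15.

15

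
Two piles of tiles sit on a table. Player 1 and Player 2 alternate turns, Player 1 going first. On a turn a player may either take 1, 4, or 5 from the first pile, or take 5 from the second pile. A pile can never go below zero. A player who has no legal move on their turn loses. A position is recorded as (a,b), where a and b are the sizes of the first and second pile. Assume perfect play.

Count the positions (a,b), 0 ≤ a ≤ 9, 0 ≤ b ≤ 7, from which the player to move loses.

24

Compute win/loss labels from the base case upward. A position with no move is L. Any other position is W if it can reach an L in one move, else L.
Every move lowers a or b (never raises either), so fill the grid row by row in increasing a, and left to right within a row: each cell's successors are then already labelled.
      b=0  b=1  b=2  b=3  b=4  b=5  b=6  b=7
a=0:    L    L    L    L    L    W    W    W
a=1:    W    W    W    W    W    L    L    L
a=2:    L    L    L    L    L    W    W    W
a=3:    W    W    W    W    W    L    L    L
a=4:    W    W    W    W    W    W    W    W
a=5:    W    W    W    W    W    W    W    W
a=6:    W    W    W    W    W    W    W    W
a=7:    W    W    W    W    W    W    W    W
a=8:    L    L    L    L    L    W    W    W
a=9:    W    W    W    W    W    L    L    L
Cells with no legal move (terminal, hence L): (0,0), (0,1), (0,2), (0,3), (0,4).
The remaining L cells, each justified by listing all of its moves:
(1,5): L (options (0,5)(W), (1,0)(W) are all W)
(1,6): L (options (0,6)(W), (1,1)(W) are all W)
(1,7): L (options (0,7)(W), (1,2)(W) are all W)
(2,0): L (sole option (1,0)(W) is W)
(2,1): L (sole option (1,1)(W) is W)
(2,2): L (sole option (1,2)(W) is W)
(2,3): L (sole option (1,3)(W) is W)
(2,4): L (sole option (1,4)(W) is W)
(3,5): L (options (2,5)(W), (3,0)(W) are all W)
(3,6): L (options (2,6)(W), (3,1)(W) are all W)
(3,7): L (options (2,7)(W), (3,2)(W) are all W)
(8,0): L (options (7,0)(W), (4,0)(W), (3,0)(W) are all W)
(8,1): L (options (7,1)(W), (4,1)(W), (3,1)(W) are all W)
(8,2): L (options (7,2)(W), (4,2)(W), (3,2)(W) are all W)
(8,3): L (options (7,3)(W), (4,3)(W), (3,3)(W) are all W)
(8,4): L (options (7,4)(W), (4,4)(W), (3,4)(W) are all W)
(9,5): L (options (8,5)(W), (5,5)(W), (4,5)(W), (9,0)(W) are all W)
(9,6): L (options (8,6)(W), (5,6)(W), (4,6)(W), (9,1)(W) are all W)
(9,7): L (options (8,7)(W), (5,7)(W), (4,7)(W), (9,2)(W) are all W)
Every other cell has at least one move into one of the L cells above, so it is W.
L cells per row: a=0: 5, a=1: 3, a=2: 5, a=3: 3, a=4: 0, a=5: 0, a=6: 0, a=7: 0, a=8: 5, a=9: 3; total 24.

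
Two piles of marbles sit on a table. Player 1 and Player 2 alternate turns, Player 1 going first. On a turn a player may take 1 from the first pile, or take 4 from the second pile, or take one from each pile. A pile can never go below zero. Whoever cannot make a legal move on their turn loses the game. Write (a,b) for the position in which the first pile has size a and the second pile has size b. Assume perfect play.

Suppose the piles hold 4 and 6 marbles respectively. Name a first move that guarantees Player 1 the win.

Build the W/L table. Terminal = L. A non-terminal position is W if it has a move to some L; otherwise it is L.
No move ever increases a pile, so every position that can arise here has a ≤ 4 and b ≤ 6; it is enough to label the cells with 0 ≤ a ≤ 4 and 0 ≤ b ≤ 6.
Every move lowers a or b (never raises either), so fill the grid row by row in increasing a, and left to right within a row: each cell's successors are then already labelled.
      b=0  b=1  b=2  b=3  b=4  b=5  b=6
a=0:    L    L    L    L    W    W    W
a=1:    W    W    W    W    W    L    L
a=2:    L    L    L    L    W    W    W
a=3:    W    W    W    W    W    L    L
a=4:    L    L    L    L    W    W    W
Cells with no legal move (terminal, hence L): (0,0), (0,1), (0,2), (0,3).
The remaining L cells, each justified by listing all of its moves:
(1,5): moves to (0,5)(W), (1,1)(W), (0,4)(W); every one is W ⇒ L
(1,6): moves to (0,6)(W), (1,2)(W), (0,5)(W); every one is W ⇒ L
(2,0): the only move is to (1,0)(W), a W ⇒ L
(2,1): moves to (1,1)(W), (1,0)(W); every one is W ⇒ L
(2,2): moves to (1,2)(W), (1,1)(W); every one is W ⇒ L
(2,3): moves to (1,3)(W), (1,2)(W); every one is W ⇒ L
(3,5): moves to (2,5)(W), (3,1)(W), (2,4)(W); every one is W ⇒ L
(3,6): moves to (2,6)(W), (3,2)(W), (2,5)(W); every one is W ⇒ L
(4,0): the only move is to (3,0)(W), a W ⇒ L
(4,1): moves to (3,1)(W), (3,0)(W); every one is W ⇒ L
(4,2): moves to (3,2)(W), (3,1)(W); every one is W ⇒ L
(4,3): moves to (3,3)(W), (3,2)(W); every one is W ⇒ L
Every other cell has at least one move into one of the L cells above, so it is W.
From (4,6), the L positions reachable in one move are: (3,6), (4,2), (3,5). Any move reaching one of these is winning.

Move to (3,6).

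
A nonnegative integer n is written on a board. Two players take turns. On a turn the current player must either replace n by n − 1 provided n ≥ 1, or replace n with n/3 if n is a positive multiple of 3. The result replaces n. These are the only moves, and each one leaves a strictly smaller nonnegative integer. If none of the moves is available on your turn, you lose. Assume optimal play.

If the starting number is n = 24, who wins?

Use the standard recursion: the mover loses at a terminal position; elsewhere, the mover wins exactly when some move hands the opponent an L position.
n=0: no move → L
n=1: →0(L), so W
n=2: →1(W) only, which is W, so L
n=3: →2(L), so W
n=4: →3(W) only, which is W, so L
n=5: →4(L), so W
n=6: →2(L), so W
n=7: →6(W) only, which is W, so L
n=8: →7(L), so W
n=9: →3(W), 8(W) — all W, so L
n=10: →9(L), so W
n=11: →10(W) only, which is W, so L
n=12: →4(L), so W
n=13: →12(W) only, which is W, so L
n=14: →13(L), so W
n=15: →5(W), 14(W) — all W, so L
n=16: →15(L), so W
n=17: →16(W) only, which is W, so L
n=18: →17(L), so W
n=19: →18(W) only, which is W, so L
n=20: →19(L), so W
n=21: →7(L), so W
n=22: →21(W) only, which is W, so L
n=23: →22(L), so W
n=24: →8(W), 23(W) — all W, so L
Every move from 24 reaches a W position, so the mover loses.

The second player wins.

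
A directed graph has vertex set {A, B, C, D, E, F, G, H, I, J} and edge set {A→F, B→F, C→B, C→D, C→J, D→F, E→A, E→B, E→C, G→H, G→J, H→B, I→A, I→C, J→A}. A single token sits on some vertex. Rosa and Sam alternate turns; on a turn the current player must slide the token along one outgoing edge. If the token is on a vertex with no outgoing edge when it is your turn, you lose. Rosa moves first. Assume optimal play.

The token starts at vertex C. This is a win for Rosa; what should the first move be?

Compute win/loss labels from the base case upward. A position with no move is L. Any other position is W if it can reach an L in one move, else L.
Every edge goes from a vertex to one that appears earlier in the order F, A, J, B, D, C, H, G, I, E, so processing vertices in that order labels each vertex after all of its successors.
F: no outgoing edge → L
A: can move to F, which is L ⇒ W
J: the only move is to A(W), a W ⇒ L
B: can move to F, which is L ⇒ W
D: can move to F, which is L ⇒ W
C: can move to J, which is L ⇒ W
H: the only move is to B(W), a W ⇒ L
G: can move to H, which is L ⇒ W
I: moves to C(W), A(W); every one is W ⇒ L
E: moves to C(W), B(W), A(W); every one is W ⇒ L
From C, the L positions reachable in one move are: J.

Move to J.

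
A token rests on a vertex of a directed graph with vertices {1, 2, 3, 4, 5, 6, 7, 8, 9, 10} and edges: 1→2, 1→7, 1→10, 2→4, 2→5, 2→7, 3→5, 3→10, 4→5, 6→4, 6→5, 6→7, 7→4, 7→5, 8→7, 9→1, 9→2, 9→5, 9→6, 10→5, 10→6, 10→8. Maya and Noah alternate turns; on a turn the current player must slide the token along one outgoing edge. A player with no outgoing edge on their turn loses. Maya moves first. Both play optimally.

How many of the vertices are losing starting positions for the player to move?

Use the standard recursion: the mover loses at a terminal position; elsewhere, the mover wins exactly when some move hands the opponent an L position.
Every edge goes from a vertex to one that appears earlier in the order 5, 4, 7, 2, 8, 6, 10, 1, 3, 9, so processing vertices in that order labels each vertex after all of its successors.
5: no outgoing edge → L
4: W (go to 5, an L position)
7: W (go to 5, an L position)
2: W (go to 5, an L position)
8: L (sole option 7(W) is W)
6: W (go to 5, an L position)
10: W (go to 8, an L position)
1: L (options 10(W), 2(W), 7(W) are all W)
3: W (go to 5, an L position)
9: W (go to 1, an L position)
The L vertices are 1, 5, 8; that is 3 in all.

3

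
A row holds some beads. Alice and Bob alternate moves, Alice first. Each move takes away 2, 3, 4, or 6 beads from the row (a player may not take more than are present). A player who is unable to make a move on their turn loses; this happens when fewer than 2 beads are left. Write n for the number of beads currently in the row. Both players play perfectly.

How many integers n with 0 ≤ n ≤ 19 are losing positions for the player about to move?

6

Classify positions by backward induction: terminal positions (no move available) are L. From any other position, the mover wins iff some move reaches an L.
n=0: no move → L
n=1: no move → L
n=2: can move to 0, which is L ⇒ W
n=3: can move to 1, which is L ⇒ W
n=4: can move to 1, which is L ⇒ W
n=5: can move to 1, which is L ⇒ W
n=6: can move to 0, which is L ⇒ W
n=7: can move to 1, which is L ⇒ W
n=8: moves to 6(W), 5(W), 4(W), 2(W); every one is W ⇒ L
n=9: moves to 7(W), 6(W), 5(W), 3(W); every one is W ⇒ L
n=10: can move to 8, which is L ⇒ W
n=11: can move to 9, which is L ⇒ W
n=12: can move to 9, which is L ⇒ W
n=13: can move to 9, which is L ⇒ W
n=14: can move to 8, which is L ⇒ W
n=15: can move to 9, which is L ⇒ W
n=16: moves to 14(W), 13(W), 12(W), 10(W); every one is W ⇒ L
n=17: moves to 15(W), 14(W), 13(W), 11(W); every one is W ⇒ L
n=18: can move to 16, which is L ⇒ W
n=19: can move to 17, which is L ⇒ W
L entries with 0 ≤ n ≤ 19: n = 0, 1, 8, 9, 16, 17; that makes 6.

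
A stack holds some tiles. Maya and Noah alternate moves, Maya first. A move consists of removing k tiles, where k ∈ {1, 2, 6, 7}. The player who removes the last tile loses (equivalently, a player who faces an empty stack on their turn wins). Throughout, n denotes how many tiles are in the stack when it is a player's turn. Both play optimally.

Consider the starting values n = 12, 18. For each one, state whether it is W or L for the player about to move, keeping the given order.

Compute win/loss labels from the base case upward. A position with no move is W. Any other position is W if it can reach an L in one move, else L.
n=0: no move; the opponent has just taken the last tile and therefore loses → W
n=1: the only move is to 0(W), a W ⇒ L
n=2: can move to 1, which is L ⇒ W
n=3: can move to 1, which is L ⇒ W
n=4: moves to 3(W), 2(W); every one is W ⇒ L
n=5: can move to 4, which is L ⇒ W
n=6: can move to 4, which is L ⇒ W
n=7: can move to 1, which is L ⇒ W
n=8: can move to 1, which is L ⇒ W
n=9: moves to 8(W), 7(W), 3(W), 2(W); every one is W ⇒ L
n=10: can move to 9, which is L ⇒ W
n=11: can move to 9, which is L ⇒ W
n=12: moves to 11(W), 10(W), 6(W), 5(W); every one is W ⇒ L
n=13: can move to 12, which is L ⇒ W
n=14: can move to 12, which is L ⇒ W
n=15: can move to 9, which is L ⇒ W
n=16: can move to 9, which is L ⇒ W
n=17: moves to 16(W), 15(W), 11(W), 10(W); every one is W ⇒ L
n=18: can move to 17, which is L ⇒ W

12: L, 18: W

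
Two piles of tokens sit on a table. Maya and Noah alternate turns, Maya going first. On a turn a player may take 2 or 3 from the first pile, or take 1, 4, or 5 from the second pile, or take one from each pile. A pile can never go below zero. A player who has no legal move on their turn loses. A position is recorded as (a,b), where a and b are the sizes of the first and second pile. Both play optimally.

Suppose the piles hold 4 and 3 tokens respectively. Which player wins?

Compute win/loss labels from the base case upward. A position with no move is L. Any other position is W if it can reach an L in one move, else L.
No move ever increases a pile, so every position that can arise here has a ≤ 4 and b ≤ 3; it is enough to label the cells with 0 ≤ a ≤ 4 and 0 ≤ b ≤ 3.
Every move lowers a or b (never raises either), so fill the grid row by row in increasing a, and left to right within a row: each cell's successors are then already labelled.
      b=0  b=1  b=2  b=3
a=0:    L    W    L    W
a=1:    L    W    L    W
a=2:    W    W    W    W
a=3:    W    L    W    L
a=4:    W    L    W    L
Cells with no legal move (terminal, hence L): (0,0), (1,0).
The remaining L cells, each justified by listing all of its moves:
(0,2): the only move is to (0,1)(W), a W ⇒ L
(1,2): moves to (1,1)(W), (0,1)(W); every one is W ⇒ L
(3,1): moves to (1,1)(W), (0,1)(W), (3,0)(W), (2,0)(W); every one is W ⇒ L
(3,3): moves to (1,3)(W), (0,3)(W), (3,2)(W), (2,2)(W); every one is W ⇒ L
(4,1): moves to (2,1)(W), (1,1)(W), (4,0)(W), (3,0)(W); every one is W ⇒ L
(4,3): moves to (2,3)(W), (1,3)(W), (4,2)(W), (3,2)(W); every one is W ⇒ L
Every other cell has at least one move into one of the L cells above, so it is W.
The starting position (4,3) is L: whatever Maya does, the opponent receives a W position.

Noah wins.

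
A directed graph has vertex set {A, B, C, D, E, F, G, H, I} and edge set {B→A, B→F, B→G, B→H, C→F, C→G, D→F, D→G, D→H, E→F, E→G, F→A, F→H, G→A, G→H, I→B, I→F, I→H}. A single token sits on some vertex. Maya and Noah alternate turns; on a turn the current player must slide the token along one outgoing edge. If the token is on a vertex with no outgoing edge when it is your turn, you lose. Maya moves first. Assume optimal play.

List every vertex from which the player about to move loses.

A, C, E, H

Use the standard recursion: the mover loses at a terminal position; elsewhere, the mover wins exactly when some move hands the opponent an L position.
Every edge goes from a vertex to one that appears earlier in the order A, H, F, G, B, I, D, E, C, so processing vertices in that order labels each vertex after all of its successors.
A: no outgoing edge → L
H: no outgoing edge → L
F: W (go to H, an L position)
G: W (go to H, an L position)
B: W (go to H, an L position)
I: W (go to H, an L position)
D: W (go to H, an L position)
E: L (options G(W), F(W) are all W)
C: L (options G(W), F(W) are all W)
The losing starting vertices are exactly the entries labelled L in this table (4 of them).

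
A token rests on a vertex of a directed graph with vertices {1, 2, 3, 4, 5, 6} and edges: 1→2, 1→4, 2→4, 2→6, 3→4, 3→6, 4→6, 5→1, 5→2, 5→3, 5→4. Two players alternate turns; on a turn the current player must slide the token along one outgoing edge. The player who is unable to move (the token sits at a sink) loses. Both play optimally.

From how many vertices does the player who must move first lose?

Use the standard recursion: the mover loses at a terminal position; elsewhere, the mover wins exactly when some move hands the opponent an L position.
Every edge goes from a vertex to one that appears earlier in the order 6, 4, 2, 3, 1, 5, so processing vertices in that order labels each vertex after all of its successors.
6: no outgoing edge → L
4: →6(L), so W
2: →6(L), so W
3: →6(L), so W
1: →2(W), 4(W) — all W, so L
5: →1(L), so W
The L vertices are 1, 6; that is 2 in all.

2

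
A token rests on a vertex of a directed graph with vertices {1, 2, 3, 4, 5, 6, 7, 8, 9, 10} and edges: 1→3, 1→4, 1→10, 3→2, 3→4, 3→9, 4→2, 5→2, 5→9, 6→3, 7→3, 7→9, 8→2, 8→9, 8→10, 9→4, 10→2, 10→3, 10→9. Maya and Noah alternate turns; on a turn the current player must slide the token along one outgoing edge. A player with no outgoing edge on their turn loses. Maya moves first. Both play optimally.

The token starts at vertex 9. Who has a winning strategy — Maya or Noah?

Build the W/L table. Terminal = L. A non-terminal position is W if it has a move to some L; otherwise it is L.
Every edge goes from a vertex to one that appears earlier in the order 2, 4, 9, 3, 6, 10, 1, 8, 5, 7, so processing vertices in that order labels each vertex after all of its successors.
2: no outgoing edge → L
4: →2(L), so W
9: →4(W) only, which is W, so L
3: →9(L), so W
6: →3(W) only, which is W, so L
10: →9(L), so W
1: →10(W), 3(W), 4(W) — all W, so L
8: →9(L), so W
5: →9(L), so W
7: →9(L), so W
Every move from 9 reaches a W position, so the mover loses.

Noah wins.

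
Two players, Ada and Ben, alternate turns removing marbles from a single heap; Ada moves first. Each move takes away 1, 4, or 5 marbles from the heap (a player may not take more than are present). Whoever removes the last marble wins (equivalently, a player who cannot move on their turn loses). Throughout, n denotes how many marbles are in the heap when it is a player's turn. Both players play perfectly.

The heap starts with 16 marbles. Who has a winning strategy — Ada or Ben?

Ben wins.

Label each position W (a win for the player to move) or L (a loss). A position with no legal move is L; any other position is W exactly when some move reaches an L, and L when every move reaches a W.
n=0: no move → L
n=1: reaches L-position 0 → W
n=2: only reaches 1(W), which is W → L
n=3: reaches L-position 2 → W
n=4: reaches L-position 0 → W
n=5: reaches L-position 0 → W
n=6: reaches L-position 2 → W
n=7: reaches L-position 2 → W
n=8: only reaches 7(W), 4(W), 3(W), all W → L
n=9: reaches L-position 8 → W
n=10: only reaches 9(W), 6(W), 5(W), all W → L
n=11: reaches L-position 10 → W
n=12: reaches L-position 8 → W
n=13: reaches L-position 8 → W
n=14: reaches L-position 10 → W
n=15: reaches L-position 10 → W
n=16: only reaches 15(W), 12(W), 11(W), all W → L
Every move from 16 reaches a W position, so the mover loses.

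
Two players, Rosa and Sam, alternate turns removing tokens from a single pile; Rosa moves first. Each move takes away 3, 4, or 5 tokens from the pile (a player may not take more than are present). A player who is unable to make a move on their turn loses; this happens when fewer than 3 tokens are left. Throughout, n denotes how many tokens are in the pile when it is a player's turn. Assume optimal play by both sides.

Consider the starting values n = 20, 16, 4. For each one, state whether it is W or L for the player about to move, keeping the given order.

20: W, 16: L, 4: W

Use the standard recursion: the mover loses at a terminal position; elsewhere, the mover wins exactly when some move hands the opponent an L position.
n=0: no move → L
n=1: no move → L
n=2: no move → L
n=3: W (go to 0, an L position)
n=4: W (go to 1, an L position)
n=5: W (go to 2, an L position)
n=6: W (go to 2, an L position)
n=7: W (go to 2, an L position)
n=8: L (options 5(W), 4(W), 3(W) are all W)
n=9: L (options 6(W), 5(W), 4(W) are all W)
n=10: L (options 7(W), 6(W), 5(W) are all W)
n=11: W (go to 8, an L position)
n=12: W (go to 9, an L position)
n=13: W (go to 10, an L position)
n=14: W (go to 10, an L position)
n=15: W (go to 10, an L position)
n=16: L (options 13(W), 12(W), 11(W) are all W)
n=17: L (options 14(W), 13(W), 12(W) are all W)
n=18: L (options 15(W), 14(W), 13(W) are all W)
n=19: W (go to 16, an L position)
n=20: W (go to 17, an L position)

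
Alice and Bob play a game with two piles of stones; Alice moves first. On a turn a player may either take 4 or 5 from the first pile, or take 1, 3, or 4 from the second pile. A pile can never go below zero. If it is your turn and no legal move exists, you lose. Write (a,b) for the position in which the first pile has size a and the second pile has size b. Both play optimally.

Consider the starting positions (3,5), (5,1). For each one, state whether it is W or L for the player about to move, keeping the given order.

Work bottom-up. With no move the player to move loses. Otherwise the position is W if at least one move leads to an L position for the opponent, and L if every move leads to a W.
No move ever increases a pile, so every position that can arise here has a ≤ 5 and b ≤ 5; it is enough to label the cells with 0 ≤ a ≤ 5 and 0 ≤ b ≤ 5.
Every move lowers a or b (never raises either), so fill the grid row by row in increasing a, and left to right within a row: each cell's successors are then already labelled.
      b=0  b=1  b=2  b=3  b=4  b=5
a=0:    L    W    L    W    W    W
a=1:    L    W    L    W    W    W
a=2:    L    W    L    W    W    W
a=3:    L    W    L    W    W    W
a=4:    W    L    W    L    W    W
a=5:    W    L    W    L    W    W
Cells with no legal move (terminal, hence L): (0,0), (1,0), (2,0), (3,0).
The remaining L cells, each justified by listing all of its moves:
(0,2): the only move is to (0,1)(W), a W ⇒ L
(1,2): the only move is to (1,1)(W), a W ⇒ L
(2,2): the only move is to (2,1)(W), a W ⇒ L
(3,2): the only move is to (3,1)(W), a W ⇒ L
(4,1): moves to (0,1)(W), (4,0)(W); every one is W ⇒ L
(4,3): moves to (0,3)(W), (4,2)(W), (4,0)(W); every one is W ⇒ L
(5,1): moves to (1,1)(W), (0,1)(W), (5,0)(W); every one is W ⇒ L
(5,3): moves to (1,3)(W), (0,3)(W), (5,2)(W), (5,0)(W); every one is W ⇒ L
Every other cell has at least one move into one of the L cells above, so it is W.
(3,5): the move to (3,2) reaches an L cell, so W
(5,1): one of the L cells justified above, so L

(3,5): W, (5,1): L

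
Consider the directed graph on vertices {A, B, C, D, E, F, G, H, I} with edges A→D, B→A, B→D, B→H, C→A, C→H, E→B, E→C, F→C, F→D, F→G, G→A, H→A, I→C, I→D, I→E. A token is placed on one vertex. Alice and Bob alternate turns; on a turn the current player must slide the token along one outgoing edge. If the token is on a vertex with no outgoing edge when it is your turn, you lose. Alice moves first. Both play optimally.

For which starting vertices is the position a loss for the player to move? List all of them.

Label each position W (a win for the player to move) or L (a loss). A position with no legal move is L; any other position is W exactly when some move reaches an L, and L when every move reaches a W.
Every edge goes from a vertex to one that appears earlier in the order D, A, H, B, G, C, E, I, F, so processing vertices in that order labels each vertex after all of its successors.
D: no outgoing edge → L
A: can move to D, which is L ⇒ W
H: the only move is to A(W), a W ⇒ L
B: can move to H, which is L ⇒ W
G: the only move is to A(W), a W ⇒ L
C: can move to H, which is L ⇒ W
E: moves to C(W), B(W); every one is W ⇒ L
I: can move to E, which is L ⇒ W
F: can move to G, which is L ⇒ W
Reading off the rows marked L gives the requested list; there are 4 such vertices.

D, E, G, H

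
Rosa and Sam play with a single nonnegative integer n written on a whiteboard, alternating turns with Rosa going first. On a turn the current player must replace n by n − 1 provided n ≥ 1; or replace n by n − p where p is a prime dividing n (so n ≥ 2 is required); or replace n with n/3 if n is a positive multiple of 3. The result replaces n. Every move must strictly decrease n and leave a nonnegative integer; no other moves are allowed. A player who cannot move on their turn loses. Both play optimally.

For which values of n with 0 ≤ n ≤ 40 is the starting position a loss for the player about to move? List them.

0, 4, 8, 14, 18, 22, 25, 27, 32, 35, 38

Build the W/L table. Terminal = L. A non-terminal position is W if it has a move to some L; otherwise it is L.
n=0: no move → L
n=1: can move to 0, which is L ⇒ W
n=2: can move to 0, which is L ⇒ W
n=3: can move to 0, which is L ⇒ W
n=4: moves to 2(W), 3(W); every one is W ⇒ L
n=5: can move to 0, which is L ⇒ W
n=6: can move to 4, which is L ⇒ W
n=7: can move to 0, which is L ⇒ W
n=8: moves to 6(W), 7(W); every one is W ⇒ L
n=9: can move to 8, which is L ⇒ W
n=10: can move to 8, which is L ⇒ W
n=11: can move to 0, which is L ⇒ W
n=12: can move to 4, which is L ⇒ W
n=13: can move to 0, which is L ⇒ W
n=14: moves to 7(W), 12(W), 13(W); every one is W ⇒ L
n=15: can move to 14, which is L ⇒ W
n=16: can move to 14, which is L ⇒ W
n=17: can move to 0, which is L ⇒ W
n=18: moves to 6(W), 15(W), 16(W), 17(W); every one is W ⇒ L
n=19: can move to 0, which is L ⇒ W
n=20: can move to 18, which is L ⇒ W
n=21: can move to 14, which is L ⇒ W
n=22: moves to 11(W), 20(W), 21(W); every one is W ⇒ L
n=23: can move to 0, which is L ⇒ W
n=24: can move to 8, which is L ⇒ W
n=25: moves to 20(W), 24(W); every one is W ⇒ L
n=26: can move to 25, which is L ⇒ W
n=27: moves to 9(W), 24(W), 26(W); every one is W ⇒ L
n=28: can move to 27, which is L ⇒ W
n=29: can move to 0, which is L ⇒ W
n=30: can move to 25, which is L ⇒ W
n=31: can move to 0, which is L ⇒ W
n=32: moves to 30(W), 31(W); every one is W ⇒ L
n=33: can move to 22, which is L ⇒ W
n=34: can move to 32, which is L ⇒ W
n=35: moves to 28(W), 30(W), 34(W); every one is W ⇒ L
n=36: can move to 35, which is L ⇒ W
n=37: can move to 0, which is L ⇒ W
n=38: moves to 19(W), 36(W), 37(W); every one is W ⇒ L
n=39: can move to 38, which is L ⇒ W
n=40: can move to 35, which is L ⇒ W
The losing starting values of n are exactly the entries labelled L in this table (11 of them).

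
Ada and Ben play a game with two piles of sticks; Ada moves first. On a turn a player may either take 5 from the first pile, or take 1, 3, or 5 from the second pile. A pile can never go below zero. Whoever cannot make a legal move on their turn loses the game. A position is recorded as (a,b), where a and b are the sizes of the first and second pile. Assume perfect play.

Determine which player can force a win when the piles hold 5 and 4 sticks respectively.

Work bottom-up. With no move the player to move loses. Otherwise the position is W if at least one move leads to an L position for the opponent, and L if every move leads to a W.
No move ever increases a pile, so every position that can arise here has a ≤ 5 and b ≤ 4; it is enough to label the cells with 0 ≤ a ≤ 5 and 0 ≤ b ≤ 4.
Every move lowers a or b (never raises either), so fill the grid row by row in increasing a, and left to right within a row: each cell's successors are then already labelled.
      b=0  b=1  b=2  b=3  b=4
a=0:    L    W    L    W    L
a=1:    L    W    L    W    L
a=2:    L    W    L    W    L
a=3:    L    W    L    W    L
a=4:    L    W    L    W    L
a=5:    W    L    W    L    W
Cells with no legal move (terminal, hence L): (0,0), (1,0), (2,0), (3,0), (4,0).
The remaining L cells, each justified by listing all of its moves:
(0,2): →(0,1)(W) only, which is W, so L
(0,4): →(0,3)(W), (0,1)(W) — all W, so L
(1,2): →(1,1)(W) only, which is W, so L
(1,4): →(1,3)(W), (1,1)(W) — all W, so L
(2,2): →(2,1)(W) only, which is W, so L
(2,4): →(2,3)(W), (2,1)(W) — all W, so L
(3,2): →(3,1)(W) only, which is W, so L
(3,4): →(3,3)(W), (3,1)(W) — all W, so L
(4,2): →(4,1)(W) only, which is W, so L
(4,4): →(4,3)(W), (4,1)(W) — all W, so L
(5,1): →(0,1)(W), (5,0)(W) — all W, so L
(5,3): →(0,3)(W), (5,2)(W), (5,0)(W) — all W, so L
Every other cell has at least one move into one of the L cells above, so it is W.
From (5,4) Ada can move to (0,4), reaching an L position.

Ada wins.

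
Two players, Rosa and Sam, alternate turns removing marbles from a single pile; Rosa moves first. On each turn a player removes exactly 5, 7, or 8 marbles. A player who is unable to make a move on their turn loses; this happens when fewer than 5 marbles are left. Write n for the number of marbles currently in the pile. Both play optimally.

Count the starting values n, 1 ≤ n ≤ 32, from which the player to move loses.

Positions with no move are L. A position that does have a move is losing for the player to move precisely when every available move leads to a winning position for the opponent. Fill in the labels:
n=0: no move → L
n=1: no move → L
n=2: no move → L
n=3: no move → L
n=4: no move → L
n=5: reaches L-position 0 → W
n=6: reaches L-position 1 → W
n=7: reaches L-position 2 → W
n=8: reaches L-position 3 → W
n=9: reaches L-position 4 → W
n=10: reaches L-position 3 → W
n=11: reaches L-position 4 → W
n=12: reaches L-position 4 → W
n=13: only reaches 8(W), 6(W), 5(W), all W → L
n=14: only reaches 9(W), 7(W), 6(W), all W → L
n=15: only reaches 10(W), 8(W), 7(W), all W → L
n=16: only reaches 11(W), 9(W), 8(W), all W → L
n=17: only reaches 12(W), 10(W), 9(W), all W → L
n=18: reaches L-position 13 → W
n=19: reaches L-position 14 → W
n=20: reaches L-position 15 → W
n=21: reaches L-position 16 → W
n=22: reaches L-position 17 → W
n=23: reaches L-position 16 → W
n=24: reaches L-position 17 → W
n=25: reaches L-position 17 → W
n=26: only reaches 21(W), 19(W), 18(W), all W → L
n=27: only reaches 22(W), 20(W), 19(W), all W → L
n=28: only reaches 23(W), 21(W), 20(W), all W → L
n=29: only reaches 24(W), 22(W), 21(W), all W → L
n=30: only reaches 25(W), 23(W), 22(W), all W → L
n=31: reaches L-position 26 → W
n=32: reaches L-position 27 → W
L entries with 1 ≤ n ≤ 32 (n=0 is outside the asked range and is not counted): n = 1, 2, 3, 4, 13, 14, 15, 16, 17, 26, 27, 28, 29, 30; that makes 14.

14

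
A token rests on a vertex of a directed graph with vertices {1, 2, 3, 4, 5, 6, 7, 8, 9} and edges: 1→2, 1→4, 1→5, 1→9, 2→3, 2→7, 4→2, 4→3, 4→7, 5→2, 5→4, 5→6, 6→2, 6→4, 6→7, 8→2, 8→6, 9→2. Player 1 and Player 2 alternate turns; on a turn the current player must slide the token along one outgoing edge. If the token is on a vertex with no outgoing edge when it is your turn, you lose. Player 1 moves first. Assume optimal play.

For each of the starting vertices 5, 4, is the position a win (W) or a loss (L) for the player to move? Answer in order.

Build the W/L table. Terminal = L. A non-terminal position is W if it has a move to some L; otherwise it is L.
Every edge goes from a vertex to one that appears earlier in the order 7, 3, 2, 4, 9, 6, 8, 5, 1, so processing vertices in that order labels each vertex after all of its successors.
7: no outgoing edge → L
3: no outgoing edge → L
2: reaches L-position 3 → W
4: reaches L-position 3 → W
9: only reaches 2(W), which is W → L
6: reaches L-position 7 → W
8: only reaches 6(W), 2(W), all W → L
5: only reaches 6(W), 4(W), 2(W), all W → L
1: reaches L-position 5 → W

5: L, 4: W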